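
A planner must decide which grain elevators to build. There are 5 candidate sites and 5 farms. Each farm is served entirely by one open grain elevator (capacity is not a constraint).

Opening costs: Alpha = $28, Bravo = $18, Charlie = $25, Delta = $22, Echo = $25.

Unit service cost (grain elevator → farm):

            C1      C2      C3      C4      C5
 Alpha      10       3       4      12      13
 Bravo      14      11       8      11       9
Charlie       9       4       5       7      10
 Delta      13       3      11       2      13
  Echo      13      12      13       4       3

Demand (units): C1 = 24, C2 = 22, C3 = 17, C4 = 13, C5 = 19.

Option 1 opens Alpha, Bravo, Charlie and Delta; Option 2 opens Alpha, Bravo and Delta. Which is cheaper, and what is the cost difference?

Option 2 is cheaper by 1.

Option 1: {Alpha, Bravo, Charlie, Delta}: C1→Charlie 9·24=216, C2→Alpha 3·22=66, C3→Alpha 4·17=68, C4→Delta 2·13=26, C5→Bravo 9·19=171. Service 547; fixed 93; total 640.
Option 2: {Alpha, Bravo, Delta}: C1→Alpha 10·24=240, C2→Alpha 3·22=66, C3→Alpha 4·17=68, C4→Delta 2·13=26, C5→Bravo 9·19=171. Service 571; fixed 68; total 639.
Difference: |640 − 639| = 1.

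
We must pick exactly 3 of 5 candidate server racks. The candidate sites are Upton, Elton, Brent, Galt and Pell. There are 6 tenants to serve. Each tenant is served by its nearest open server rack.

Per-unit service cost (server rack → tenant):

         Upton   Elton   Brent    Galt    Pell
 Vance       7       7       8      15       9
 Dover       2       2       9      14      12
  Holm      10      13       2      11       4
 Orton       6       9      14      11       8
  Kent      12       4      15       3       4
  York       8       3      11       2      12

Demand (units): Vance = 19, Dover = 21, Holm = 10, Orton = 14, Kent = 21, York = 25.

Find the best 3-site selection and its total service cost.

With exactly 3 open, each tenant uses its cheapest among the chosen.
{Upton, Brent, Galt}: Vance→Upton 7·19=133, Dover→Upton 2·21=42, Holm→Brent 2·10=20, Orton→Upton 6·14=84, Kent→Galt 3·21=63, York→Galt 2·25=50. Service cost 392.
{Upton, Galt, Pell}: service cost 412
{Elton, Brent, Galt}: service cost 434
Among all 10 size-3 choices, {Upton, Brent, Galt} is lowest.

Choose Upton, Brent and Galt; total service cost 392.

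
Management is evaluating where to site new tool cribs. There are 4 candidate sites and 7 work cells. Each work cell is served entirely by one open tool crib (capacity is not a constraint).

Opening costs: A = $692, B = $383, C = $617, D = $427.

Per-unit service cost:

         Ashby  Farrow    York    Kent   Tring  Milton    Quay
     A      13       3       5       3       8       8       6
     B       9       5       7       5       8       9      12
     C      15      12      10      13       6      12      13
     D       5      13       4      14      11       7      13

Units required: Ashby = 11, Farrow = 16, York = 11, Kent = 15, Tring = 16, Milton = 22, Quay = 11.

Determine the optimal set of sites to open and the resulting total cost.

For any fixed open set, each work cell goes to its cheapest open site; total = fixed + service.
{B}: Ashby→B 9·11=99, Farrow→B 5·16=80, York→B 7·11=77, Kent→B 5·15=75, Tring→B 8·16=128, Milton→B 9·22=198, Quay→B 12·11=132. Service 789; fixed 383; total 1172.
{A}: service 661 + fixed 692 = 1353
{D}: service 990 + fixed 427 = 1417
{A, B, C, D}: Ashby→D 5·11=55, Farrow→A 3·16=48, York→D 4·11=44, Kent→A 3·15=45, Tring→C 6·16=96, Milton→D 7·22=154, Quay→A 6·11=66. Service 508; fixed 2119; total 2627.
No other subset beats 1172.

Open B only; minimum total cost 1172.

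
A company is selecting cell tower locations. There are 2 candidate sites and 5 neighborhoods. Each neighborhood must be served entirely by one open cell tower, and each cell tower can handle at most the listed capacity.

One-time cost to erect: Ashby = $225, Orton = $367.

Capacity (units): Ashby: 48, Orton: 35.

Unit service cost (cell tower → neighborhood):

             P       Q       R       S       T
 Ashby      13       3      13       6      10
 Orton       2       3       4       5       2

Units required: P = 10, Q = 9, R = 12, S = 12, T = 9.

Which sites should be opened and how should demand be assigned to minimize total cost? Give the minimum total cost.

Minimum total cost: 777

Open {Ashby, Orton}: P→Orton 2·10=20, Q→Ashby 3·9=27, R→Orton 4·12=48, S→Ashby 6·12=72, T→Orton 2·9=18.
Loads: Ashby carries 21/48, Orton carries 31/35. Service 185; fixed 592; total 777.
Next best feasible plan costs 837.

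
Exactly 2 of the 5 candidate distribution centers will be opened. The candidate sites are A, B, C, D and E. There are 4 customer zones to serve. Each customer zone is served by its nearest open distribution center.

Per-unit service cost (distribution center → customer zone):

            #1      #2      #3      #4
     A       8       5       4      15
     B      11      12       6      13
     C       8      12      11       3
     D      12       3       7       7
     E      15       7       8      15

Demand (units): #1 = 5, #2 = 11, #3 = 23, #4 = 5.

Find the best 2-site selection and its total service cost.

With exactly 2 open, each customer zone uses its cheapest among the chosen.
{A, D}: #1→A 8·5=40, #2→D 3·11=33, #3→A 4·23=92, #4→D 7·5=35. Service cost 200.
{A, C}: service cost 202
{C, D}: service cost 249
Among all 10 size-2 choices, {A, D} is lowest.

Choose A and D; total service cost 200.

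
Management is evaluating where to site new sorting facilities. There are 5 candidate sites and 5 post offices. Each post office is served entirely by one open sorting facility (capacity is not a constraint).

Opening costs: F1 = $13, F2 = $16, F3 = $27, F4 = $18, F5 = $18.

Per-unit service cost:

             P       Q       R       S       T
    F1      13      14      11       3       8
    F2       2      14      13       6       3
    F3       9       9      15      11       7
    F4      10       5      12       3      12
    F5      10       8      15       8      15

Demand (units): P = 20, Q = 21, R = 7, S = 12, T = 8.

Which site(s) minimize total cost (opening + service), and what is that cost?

Open F2 and F4; minimum total cost 323.

For any fixed open set, each post office goes to its cheapest open site; total = fixed + service.
{F2, F4}: P→F2 2·20=40, Q→F4 5·21=105, R→F4 12·7=84, S→F4 3·12=36, T→F2 3·8=24. Service 289; fixed 34; total 323.
{F1, F2, F4}: P→F2 2·20=40, Q→F4 5·21=105, R→F1 11·7=77, S→F1 3·12=36, T→F2 3·8=24. Service 282; fixed 47; total 329.
{F2, F4, F5}: P→F2 2·20=40, Q→F4 5·21=105, R→F4 12·7=84, S→F4 3·12=36, T→F2 3·8=24. Service 289; fixed 52; total 341.
{F1, F2, F3, F4, F5}: service 282 + fixed 92 = 374
No other subset beats 323.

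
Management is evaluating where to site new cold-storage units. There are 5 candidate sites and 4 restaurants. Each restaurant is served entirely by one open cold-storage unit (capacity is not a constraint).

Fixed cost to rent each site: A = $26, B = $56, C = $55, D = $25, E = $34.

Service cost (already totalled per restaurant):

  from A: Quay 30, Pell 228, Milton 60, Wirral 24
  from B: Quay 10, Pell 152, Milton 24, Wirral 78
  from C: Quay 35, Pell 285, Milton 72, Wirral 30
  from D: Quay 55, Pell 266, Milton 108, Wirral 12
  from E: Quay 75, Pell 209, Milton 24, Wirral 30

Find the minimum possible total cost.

For any fixed open set, each restaurant goes to its cheapest open site; total = fixed + service.
{B, D}: Quay→B 10, Pell→B 152, Milton→B 24, Wirral→D 12. Service 198; fixed 81; total 279.
{A, B}: Quay→B 10, Pell→B 152, Milton→B 24, Wirral→A 24. Service 210; fixed 82; total 292.
{A, B, D}: service 198 + fixed 107 = 305
{A, B, C, D, E}: service 198 + fixed 196 = 394
No other subset beats 279.

Minimum total cost: 279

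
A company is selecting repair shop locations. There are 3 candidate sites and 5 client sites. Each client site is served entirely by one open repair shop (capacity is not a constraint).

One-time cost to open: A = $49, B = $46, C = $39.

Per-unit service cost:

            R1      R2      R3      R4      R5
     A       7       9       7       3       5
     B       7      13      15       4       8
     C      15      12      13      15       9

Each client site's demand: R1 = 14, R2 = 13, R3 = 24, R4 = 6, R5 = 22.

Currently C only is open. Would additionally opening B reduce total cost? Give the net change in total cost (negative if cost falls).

Current service cost with {C}: 966.
Adding B: each client site re-picks its cheapest; new service cost 766, saving 200.
Extra fixed cost: 46. Net change = 46 − 200 = -154.
(Totals: 1005 → 851.)

Yes — net change −154 (cost falls by 154).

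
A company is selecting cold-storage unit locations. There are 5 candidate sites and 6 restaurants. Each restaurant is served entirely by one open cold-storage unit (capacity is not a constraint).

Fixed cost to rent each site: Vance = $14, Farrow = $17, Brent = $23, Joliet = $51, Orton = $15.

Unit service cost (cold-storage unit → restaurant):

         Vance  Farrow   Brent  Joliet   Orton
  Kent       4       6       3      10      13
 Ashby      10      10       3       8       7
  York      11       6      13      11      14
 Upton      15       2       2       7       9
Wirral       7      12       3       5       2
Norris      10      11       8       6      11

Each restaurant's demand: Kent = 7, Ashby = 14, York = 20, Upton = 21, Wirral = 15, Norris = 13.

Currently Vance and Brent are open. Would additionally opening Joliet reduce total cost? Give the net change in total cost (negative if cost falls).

Current service cost with {Vance, Brent}: 474.
Adding Joliet: each restaurant re-picks its cheapest; new service cost 448, saving 26.
Extra fixed cost: 51. Net change = 51 − 26 = 25.
(Totals: 511 → 536.)

No — net change +25 (cost rises by 25).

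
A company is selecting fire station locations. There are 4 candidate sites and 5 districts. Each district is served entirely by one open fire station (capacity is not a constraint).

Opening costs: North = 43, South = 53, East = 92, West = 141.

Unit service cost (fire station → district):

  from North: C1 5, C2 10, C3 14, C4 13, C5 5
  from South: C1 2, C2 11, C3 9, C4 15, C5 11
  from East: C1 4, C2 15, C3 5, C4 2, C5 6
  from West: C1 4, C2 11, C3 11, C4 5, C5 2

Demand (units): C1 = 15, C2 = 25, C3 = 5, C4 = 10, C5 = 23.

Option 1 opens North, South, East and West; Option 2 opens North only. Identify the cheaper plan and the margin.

Option 1: {North, South, East, West}: C1→South 2·15=30, C2→North 10·25=250, C3→East 5·5=25, C4→East 2·10=20, C5→West 2·23=46. Service 371; fixed 329; total 700.
Option 2: {North}: C1→North 5·15=75, C2→North 10·25=250, C3→North 14·5=70, C4→North 13·10=130, C5→North 5·23=115. Service 640; fixed 43; total 683.
Difference: |700 − 683| = 17.

Option 2 is cheaper by 17.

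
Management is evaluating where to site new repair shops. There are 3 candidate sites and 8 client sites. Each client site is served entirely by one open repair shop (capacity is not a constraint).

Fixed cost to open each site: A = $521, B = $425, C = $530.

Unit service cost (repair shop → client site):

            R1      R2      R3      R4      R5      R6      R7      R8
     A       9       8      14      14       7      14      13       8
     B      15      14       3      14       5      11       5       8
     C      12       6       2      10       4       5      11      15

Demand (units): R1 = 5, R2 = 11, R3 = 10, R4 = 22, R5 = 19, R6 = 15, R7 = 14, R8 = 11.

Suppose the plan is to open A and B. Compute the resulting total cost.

Total cost: 1835

Each client site is assigned to its cheapest site among the open ones.
{A, B}: R1→A 9·5=45, R2→A 8·11=88, R3→B 3·10=30, R4→A 14·22=308, R5→B 5·19=95, R6→B 11·15=165, R7→B 5·14=70, R8→A 8·11=88. Service 889; fixed 946; total 1835.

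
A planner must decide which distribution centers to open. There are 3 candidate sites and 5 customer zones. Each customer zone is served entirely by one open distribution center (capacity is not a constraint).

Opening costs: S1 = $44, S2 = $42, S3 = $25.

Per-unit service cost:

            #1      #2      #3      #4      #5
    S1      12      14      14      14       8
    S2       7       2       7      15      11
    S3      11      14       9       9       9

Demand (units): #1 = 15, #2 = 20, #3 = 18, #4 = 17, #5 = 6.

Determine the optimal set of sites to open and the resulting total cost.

For any fixed open set, each customer zone goes to its cheapest open site; total = fixed + service.
{S2, S3}: #1→S2 7·15=105, #2→S2 2·20=40, #3→S2 7·18=126, #4→S3 9·17=153, #5→S3 9·6=54. Service 478; fixed 67; total 545.
{S1, S2, S3}: service 472 + fixed 111 = 583
{S2}: service 592 + fixed 42 = 634
{S3}: service 814 + fixed 25 = 839
No other subset beats 545.

Open S2 and S3; minimum total cost 545.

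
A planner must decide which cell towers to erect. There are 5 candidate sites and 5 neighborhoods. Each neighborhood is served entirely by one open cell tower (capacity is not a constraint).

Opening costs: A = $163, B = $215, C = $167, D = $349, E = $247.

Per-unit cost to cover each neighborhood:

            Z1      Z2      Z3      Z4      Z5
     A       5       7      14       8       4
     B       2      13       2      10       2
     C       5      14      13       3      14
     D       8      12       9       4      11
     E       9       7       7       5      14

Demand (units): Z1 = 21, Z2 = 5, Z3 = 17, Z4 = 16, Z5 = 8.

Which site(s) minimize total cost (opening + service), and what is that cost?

For any fixed open set, each neighborhood goes to its cheapest open site; total = fixed + service.
{B}: Z1→B 2·21=42, Z2→B 13·5=65, Z3→B 2·17=34, Z4→B 10·16=160, Z5→B 2·8=16. Service 317; fixed 215; total 532.
{B, C}: service 205 + fixed 382 = 587
{A, B}: service 255 + fixed 378 = 633
{A, B, C, D, E}: Z1→B 2·21=42, Z2→A 7·5=35, Z3→B 2·17=34, Z4→C 3·16=48, Z5→B 2·8=16. Service 175; fixed 1141; total 1316.
No other subset beats 532.

Open B only; minimum total cost 532.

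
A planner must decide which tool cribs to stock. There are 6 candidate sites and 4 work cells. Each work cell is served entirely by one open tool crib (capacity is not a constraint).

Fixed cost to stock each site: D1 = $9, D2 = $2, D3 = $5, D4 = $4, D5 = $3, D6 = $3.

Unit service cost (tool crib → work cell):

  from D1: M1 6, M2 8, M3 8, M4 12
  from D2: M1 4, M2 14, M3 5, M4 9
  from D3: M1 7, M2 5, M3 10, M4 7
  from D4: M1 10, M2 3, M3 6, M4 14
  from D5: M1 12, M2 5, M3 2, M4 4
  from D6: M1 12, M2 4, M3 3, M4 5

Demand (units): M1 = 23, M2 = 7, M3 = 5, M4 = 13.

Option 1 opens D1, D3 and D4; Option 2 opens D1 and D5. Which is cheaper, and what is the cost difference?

Option 1: {D1, D3, D4}: M1→D1 6·23=138, M2→D4 3·7=21, M3→D4 6·5=30, M4→D3 7·13=91. Service 280; fixed 18; total 298.
Option 2: {D1, D5}: M1→D1 6·23=138, M2→D5 5·7=35, M3→D5 2·5=10, M4→D5 4·13=52. Service 235; fixed 12; total 247.
Difference: |298 − 247| = 51.

Option 2 is cheaper by 51.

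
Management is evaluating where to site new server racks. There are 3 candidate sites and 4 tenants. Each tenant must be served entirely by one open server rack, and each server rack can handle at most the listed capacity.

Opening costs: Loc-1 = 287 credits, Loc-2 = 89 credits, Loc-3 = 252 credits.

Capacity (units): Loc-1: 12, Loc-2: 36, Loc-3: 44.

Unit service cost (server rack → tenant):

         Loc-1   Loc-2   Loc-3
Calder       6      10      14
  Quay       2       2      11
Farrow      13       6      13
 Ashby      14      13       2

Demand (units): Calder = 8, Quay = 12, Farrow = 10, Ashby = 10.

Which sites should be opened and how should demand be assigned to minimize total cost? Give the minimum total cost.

Minimum total cost: 525

Open {Loc-2, Loc-3}: Calder→Loc-2 10·8=80, Quay→Loc-2 2·12=24, Farrow→Loc-2 6·10=60, Ashby→Loc-3 2·10=20.
Loads: Loc-2 carries 30/36, Loc-3 carries 10/44. Service 184; fixed 341; total 525.
Next best feasible plan costs 557.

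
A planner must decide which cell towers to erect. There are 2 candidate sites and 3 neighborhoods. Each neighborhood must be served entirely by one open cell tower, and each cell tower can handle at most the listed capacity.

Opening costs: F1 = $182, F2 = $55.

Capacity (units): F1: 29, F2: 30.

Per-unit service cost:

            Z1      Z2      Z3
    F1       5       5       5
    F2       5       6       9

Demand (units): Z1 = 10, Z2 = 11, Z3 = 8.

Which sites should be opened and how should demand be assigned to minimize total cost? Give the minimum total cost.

Open {F2}: Z1→F2 5·10=50, Z2→F2 6·11=66, Z3→F2 9·8=72.
Loads: F2 carries 29/30. Service 188; fixed 55; total 243.
Next best feasible plan costs 327.

Minimum total cost: 243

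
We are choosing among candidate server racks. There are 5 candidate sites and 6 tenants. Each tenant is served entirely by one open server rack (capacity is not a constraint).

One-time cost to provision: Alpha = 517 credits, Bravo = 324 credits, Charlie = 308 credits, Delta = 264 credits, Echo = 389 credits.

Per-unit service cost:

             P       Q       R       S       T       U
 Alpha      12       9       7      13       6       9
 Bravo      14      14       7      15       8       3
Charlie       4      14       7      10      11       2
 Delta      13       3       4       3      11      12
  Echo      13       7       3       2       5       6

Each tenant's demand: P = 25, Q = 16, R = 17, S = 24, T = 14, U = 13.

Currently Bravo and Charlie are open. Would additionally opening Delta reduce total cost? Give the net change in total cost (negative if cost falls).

Yes — net change −131 (cost falls by 131).

Current service cost with {Bravo, Charlie}: 821.
Adding Delta: each tenant re-picks its cheapest; new service cost 426, saving 395.
Extra fixed cost: 264. Net change = 264 − 395 = -131.
(Totals: 1453 → 1322.)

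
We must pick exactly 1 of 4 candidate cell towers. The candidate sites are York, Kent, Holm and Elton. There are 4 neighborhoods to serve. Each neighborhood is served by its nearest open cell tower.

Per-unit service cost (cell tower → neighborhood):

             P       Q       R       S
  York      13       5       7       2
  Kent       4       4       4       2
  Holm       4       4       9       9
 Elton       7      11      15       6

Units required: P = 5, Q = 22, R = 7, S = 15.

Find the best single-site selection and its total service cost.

With exactly 1 open, each neighborhood uses its cheapest among the chosen.
{Kent}: P→Kent 4·5=20, Q→Kent 4·22=88, R→Kent 4·7=28, S→Kent 2·15=30. Service cost 166.
{York}: service cost 254
{Holm}: service cost 306
Among all 4 size-1 choices, {Kent} is lowest.

Choose Kent only; total service cost 166.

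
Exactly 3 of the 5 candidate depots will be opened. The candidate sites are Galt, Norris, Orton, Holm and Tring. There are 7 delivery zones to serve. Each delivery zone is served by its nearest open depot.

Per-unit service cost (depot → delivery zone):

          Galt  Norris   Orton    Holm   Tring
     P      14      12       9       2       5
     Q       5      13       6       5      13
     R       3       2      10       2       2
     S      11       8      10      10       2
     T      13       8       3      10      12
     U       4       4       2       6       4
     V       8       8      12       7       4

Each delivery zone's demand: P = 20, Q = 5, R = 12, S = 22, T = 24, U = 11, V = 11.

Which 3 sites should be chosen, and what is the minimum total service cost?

Choose Orton, Holm and Tring; total service cost 271.

With exactly 3 open, each delivery zone uses its cheapest among the chosen.
{Orton, Holm, Tring}: P→Holm 2·20=40, Q→Holm 5·5=25, R→Holm 2·12=24, S→Tring 2·22=44, T→Orton 3·24=72, U→Orton 2·11=22, V→Tring 4·11=44. Service cost 271.
{Galt, Orton, Tring}: service cost 331
{Norris, Orton, Tring}: service cost 336
Among all 10 size-3 choices, {Orton, Holm, Tring} is lowest.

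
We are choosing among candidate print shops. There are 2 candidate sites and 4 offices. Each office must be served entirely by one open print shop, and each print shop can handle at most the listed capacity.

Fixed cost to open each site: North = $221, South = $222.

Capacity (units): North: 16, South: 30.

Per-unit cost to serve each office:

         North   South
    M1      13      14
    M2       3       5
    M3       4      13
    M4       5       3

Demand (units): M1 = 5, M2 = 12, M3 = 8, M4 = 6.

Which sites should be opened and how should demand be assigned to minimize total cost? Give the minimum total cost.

Minimum total cost: 618

Open {North, South}: M1→North 13·5=65, M2→South 5·12=60, M3→North 4·8=32, M4→South 3·6=18.
Loads: North carries 13/16, South carries 18/30. Service 175; fixed 443; total 618.
Next best feasible plan costs 623.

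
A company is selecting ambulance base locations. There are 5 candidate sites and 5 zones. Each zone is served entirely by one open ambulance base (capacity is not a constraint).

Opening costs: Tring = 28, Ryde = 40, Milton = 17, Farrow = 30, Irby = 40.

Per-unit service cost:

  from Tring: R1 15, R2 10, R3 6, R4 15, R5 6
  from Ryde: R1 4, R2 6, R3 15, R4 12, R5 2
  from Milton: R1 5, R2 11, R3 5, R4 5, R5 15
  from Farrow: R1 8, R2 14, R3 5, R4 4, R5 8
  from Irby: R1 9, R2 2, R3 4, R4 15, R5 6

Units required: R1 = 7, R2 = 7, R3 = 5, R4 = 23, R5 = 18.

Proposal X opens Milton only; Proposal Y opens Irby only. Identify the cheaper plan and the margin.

Proposal X: {Milton}: R1→Milton 5·7=35, R2→Milton 11·7=77, R3→Milton 5·5=25, R4→Milton 5·23=115, R5→Milton 15·18=270. Service 522; fixed 17; total 539.
Proposal Y: {Irby}: R1→Irby 9·7=63, R2→Irby 2·7=14, R3→Irby 4·5=20, R4→Irby 15·23=345, R5→Irby 6·18=108. Service 550; fixed 40; total 590.
Difference: |539 − 590| = 51.

Proposal X is cheaper by 51.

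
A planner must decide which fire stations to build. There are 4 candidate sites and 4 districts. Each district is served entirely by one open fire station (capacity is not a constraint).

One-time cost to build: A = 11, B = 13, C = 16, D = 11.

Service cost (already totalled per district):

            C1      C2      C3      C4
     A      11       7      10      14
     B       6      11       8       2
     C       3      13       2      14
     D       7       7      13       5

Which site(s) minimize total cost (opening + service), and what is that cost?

Open B only; minimum total cost 40.

For any fixed open set, each district goes to its cheapest open site; total = fixed + service.
{B}: C1→B 6, C2→B 11, C3→B 8, C4→B 2. Service 27; fixed 13; total 40.
{D}: service 32 + fixed 11 = 43
{C, D}: C1→C 3, C2→D 7, C3→C 2, C4→D 5. Service 17; fixed 27; total 44.
{A, B, C, D}: service 14 + fixed 51 = 65
(All 15 nonempty subsets were checked; B only is lowest.)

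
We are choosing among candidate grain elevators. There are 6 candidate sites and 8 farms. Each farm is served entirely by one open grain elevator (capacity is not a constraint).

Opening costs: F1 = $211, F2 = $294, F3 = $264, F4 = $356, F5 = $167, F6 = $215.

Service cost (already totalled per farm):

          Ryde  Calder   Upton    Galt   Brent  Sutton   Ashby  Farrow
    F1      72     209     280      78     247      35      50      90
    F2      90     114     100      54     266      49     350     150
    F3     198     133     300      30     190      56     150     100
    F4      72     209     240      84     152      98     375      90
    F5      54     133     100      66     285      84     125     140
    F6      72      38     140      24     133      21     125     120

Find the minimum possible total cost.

For any fixed open set, each farm goes to its cheapest open site; total = fixed + service.
{F6}: Ryde→F6 72, Calder→F6 38, Upton→F6 140, Galt→F6 24, Brent→F6 133, Sutton→F6 21, Ashby→F6 125, Farrow→F6 120. Service 673; fixed 215; total 888.
{F1, F6}: service 568 + fixed 426 = 994
{F5, F6}: service 615 + fixed 382 = 997
{F1, F2, F3, F4, F5, F6}: Ryde→F5 54, Calder→F6 38, Upton→F2 100, Galt→F6 24, Brent→F6 133, Sutton→F6 21, Ashby→F1 50, Farrow→F1 90. Service 510; fixed 1507; total 2017.
No other subset beats 888.

Minimum total cost: 888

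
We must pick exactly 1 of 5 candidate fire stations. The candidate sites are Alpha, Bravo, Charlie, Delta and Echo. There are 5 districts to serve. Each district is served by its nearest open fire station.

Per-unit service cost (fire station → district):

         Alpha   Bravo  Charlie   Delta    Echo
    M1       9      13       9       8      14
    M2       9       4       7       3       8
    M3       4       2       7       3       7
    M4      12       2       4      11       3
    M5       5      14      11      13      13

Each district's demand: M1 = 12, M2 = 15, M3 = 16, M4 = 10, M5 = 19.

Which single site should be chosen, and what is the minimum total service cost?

With exactly 1 open, each district uses its cheapest among the chosen.
{Alpha}: M1→Alpha 9·12=108, M2→Alpha 9·15=135, M3→Alpha 4·16=64, M4→Alpha 12·10=120, M5→Alpha 5·19=95. Service cost 522.
{Bravo}: service cost 534
{Delta}: service cost 546
Among all 5 size-1 choices, {Alpha} is lowest.

Choose Alpha only; total service cost 522.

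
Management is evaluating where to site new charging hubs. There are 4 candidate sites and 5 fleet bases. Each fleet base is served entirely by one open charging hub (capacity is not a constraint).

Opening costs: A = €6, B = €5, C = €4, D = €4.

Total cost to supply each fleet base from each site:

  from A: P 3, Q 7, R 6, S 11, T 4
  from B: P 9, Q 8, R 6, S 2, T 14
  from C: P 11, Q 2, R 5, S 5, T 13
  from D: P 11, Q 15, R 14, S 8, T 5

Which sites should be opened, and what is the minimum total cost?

Open A and C; minimum total cost 29.

For any fixed open set, each fleet base goes to its cheapest open site; total = fixed + service.
{A, C}: P→A 3, Q→C 2, R→C 5, S→C 5, T→A 4. Service 19; fixed 10; total 29.
{A, B, C}: P→A 3, Q→C 2, R→C 5, S→B 2, T→A 4. Service 16; fixed 15; total 31.
{A, B}: P→A 3, Q→A 7, R→A 6, S→B 2, T→A 4. Service 22; fixed 11; total 33.
{A, B, C, D}: P→A 3, Q→C 2, R→C 5, S→B 2, T→A 4. Service 16; fixed 19; total 35.
(All 15 nonempty subsets were checked; A and C is lowest.)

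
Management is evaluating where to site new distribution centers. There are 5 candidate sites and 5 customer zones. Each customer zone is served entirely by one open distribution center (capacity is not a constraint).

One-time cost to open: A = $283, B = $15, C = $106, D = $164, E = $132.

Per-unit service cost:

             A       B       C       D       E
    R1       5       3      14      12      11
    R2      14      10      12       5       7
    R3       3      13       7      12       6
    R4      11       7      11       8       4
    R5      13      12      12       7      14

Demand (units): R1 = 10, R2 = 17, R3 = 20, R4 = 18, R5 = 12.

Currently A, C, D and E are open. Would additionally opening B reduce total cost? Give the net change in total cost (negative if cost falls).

Yes — net change −5 (cost falls by 5).

Current service cost with {A, C, D, E}: 351.
Adding B: each customer zone re-picks its cheapest; new service cost 331, saving 20.
Extra fixed cost: 15. Net change = 15 − 20 = -5.
(Totals: 1036 → 1031.)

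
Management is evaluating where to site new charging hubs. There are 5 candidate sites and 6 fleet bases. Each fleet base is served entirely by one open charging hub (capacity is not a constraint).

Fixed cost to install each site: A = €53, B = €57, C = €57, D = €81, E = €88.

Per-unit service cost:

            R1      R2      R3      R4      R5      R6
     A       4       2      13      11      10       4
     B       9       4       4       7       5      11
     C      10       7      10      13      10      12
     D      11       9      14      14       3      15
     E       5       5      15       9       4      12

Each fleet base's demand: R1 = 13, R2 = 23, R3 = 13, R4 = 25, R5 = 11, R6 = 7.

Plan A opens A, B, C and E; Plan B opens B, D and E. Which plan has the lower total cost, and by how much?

Plan A is cheaper by 68.

Plan A: {A, B, C, E}: R1→A 4·13=52, R2→A 2·23=46, R3→B 4·13=52, R4→B 7·25=175, R5→E 4·11=44, R6→A 4·7=28. Service 397; fixed 255; total 652.
Plan B: {B, D, E}: R1→E 5·13=65, R2→B 4·23=92, R3→B 4·13=52, R4→B 7·25=175, R5→D 3·11=33, R6→B 11·7=77. Service 494; fixed 226; total 720.
Difference: |652 − 720| = 68.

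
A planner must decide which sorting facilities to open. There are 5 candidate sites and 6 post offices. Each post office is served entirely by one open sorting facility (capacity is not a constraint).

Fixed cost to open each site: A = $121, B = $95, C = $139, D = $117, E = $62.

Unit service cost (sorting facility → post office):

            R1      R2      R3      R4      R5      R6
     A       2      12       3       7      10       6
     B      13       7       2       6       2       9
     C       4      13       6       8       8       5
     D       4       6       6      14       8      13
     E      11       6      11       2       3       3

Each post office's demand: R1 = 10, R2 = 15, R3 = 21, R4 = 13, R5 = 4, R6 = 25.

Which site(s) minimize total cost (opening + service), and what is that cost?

For any fixed open set, each post office goes to its cheapest open site; total = fixed + service.
{A, E}: R1→A 2·10=20, R2→E 6·15=90, R3→A 3·21=63, R4→E 2·13=26, R5→E 3·4=12, R6→E 3·25=75. Service 286; fixed 183; total 469.
{B, E}: service 351 + fixed 157 = 508
{A, B, E}: service 261 + fixed 278 = 539
{A, B, C, D, E}: R1→A 2·10=20, R2→D 6·15=90, R3→B 2·21=42, R4→E 2·13=26, R5→B 2·4=8, R6→E 3·25=75. Service 261; fixed 534; total 795.
No other subset beats 469.

Open A and E; minimum total cost 469.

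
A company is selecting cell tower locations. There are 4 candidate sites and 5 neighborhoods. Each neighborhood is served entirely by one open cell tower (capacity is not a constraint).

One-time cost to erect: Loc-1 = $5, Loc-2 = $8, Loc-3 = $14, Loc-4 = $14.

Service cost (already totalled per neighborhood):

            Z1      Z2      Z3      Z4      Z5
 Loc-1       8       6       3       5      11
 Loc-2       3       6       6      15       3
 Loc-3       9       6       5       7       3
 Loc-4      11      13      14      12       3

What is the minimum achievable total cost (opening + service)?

For any fixed open set, each neighborhood goes to its cheapest open site; total = fixed + service.
{Loc-1, Loc-2}: Z1→Loc-2 3, Z2→Loc-1 6, Z3→Loc-1 3, Z4→Loc-1 5, Z5→Loc-2 3. Service 20; fixed 13; total 33.
{Loc-1}: Z1→Loc-1 8, Z2→Loc-1 6, Z3→Loc-1 3, Z4→Loc-1 5, Z5→Loc-1 11. Service 33; fixed 5; total 38.
{Loc-2}: service 33 + fixed 8 = 41
{Loc-1, Loc-2, Loc-3, Loc-4}: service 20 + fixed 41 = 61
No other subset beats 33.

Minimum total cost: 33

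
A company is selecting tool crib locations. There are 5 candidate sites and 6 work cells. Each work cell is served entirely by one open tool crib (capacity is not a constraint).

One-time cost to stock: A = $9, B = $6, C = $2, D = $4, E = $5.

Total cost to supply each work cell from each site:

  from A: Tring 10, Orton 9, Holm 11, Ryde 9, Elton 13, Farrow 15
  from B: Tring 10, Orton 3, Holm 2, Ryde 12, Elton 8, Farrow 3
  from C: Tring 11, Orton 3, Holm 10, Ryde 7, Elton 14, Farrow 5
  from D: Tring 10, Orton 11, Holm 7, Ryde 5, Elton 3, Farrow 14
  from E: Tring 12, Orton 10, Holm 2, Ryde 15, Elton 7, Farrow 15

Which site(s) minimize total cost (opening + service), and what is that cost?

For any fixed open set, each work cell goes to its cheapest open site; total = fixed + service.
{B, D}: Tring→B 10, Orton→B 3, Holm→B 2, Ryde→D 5, Elton→D 3, Farrow→B 3. Service 26; fixed 10; total 36.
{B, C, D}: Tring→B 10, Orton→B 3, Holm→B 2, Ryde→D 5, Elton→D 3, Farrow→B 3. Service 26; fixed 12; total 38.
{C, D}: service 33 + fixed 6 = 39
{A, B, C, D, E}: Tring→A 10, Orton→B 3, Holm→B 2, Ryde→D 5, Elton→D 3, Farrow→B 3. Service 26; fixed 26; total 52.
No other subset beats 36.

Open B and D; minimum total cost 36.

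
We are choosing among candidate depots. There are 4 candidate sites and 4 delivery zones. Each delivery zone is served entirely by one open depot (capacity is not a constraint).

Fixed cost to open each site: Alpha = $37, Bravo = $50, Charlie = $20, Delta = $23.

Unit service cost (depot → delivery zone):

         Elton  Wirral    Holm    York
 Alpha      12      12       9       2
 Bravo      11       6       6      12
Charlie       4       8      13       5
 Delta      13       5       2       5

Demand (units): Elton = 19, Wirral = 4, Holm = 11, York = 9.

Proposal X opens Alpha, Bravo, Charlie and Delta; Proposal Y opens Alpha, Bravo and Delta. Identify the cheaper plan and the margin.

Proposal X: {Alpha, Bravo, Charlie, Delta}: Elton→Charlie 4·19=76, Wirral→Delta 5·4=20, Holm→Delta 2·11=22, York→Alpha 2·9=18. Service 136; fixed 130; total 266.
Proposal Y: {Alpha, Bravo, Delta}: Elton→Bravo 11·19=209, Wirral→Delta 5·4=20, Holm→Delta 2·11=22, York→Alpha 2·9=18. Service 269; fixed 110; total 379.
Difference: |266 − 379| = 113.

Proposal X is cheaper by 113.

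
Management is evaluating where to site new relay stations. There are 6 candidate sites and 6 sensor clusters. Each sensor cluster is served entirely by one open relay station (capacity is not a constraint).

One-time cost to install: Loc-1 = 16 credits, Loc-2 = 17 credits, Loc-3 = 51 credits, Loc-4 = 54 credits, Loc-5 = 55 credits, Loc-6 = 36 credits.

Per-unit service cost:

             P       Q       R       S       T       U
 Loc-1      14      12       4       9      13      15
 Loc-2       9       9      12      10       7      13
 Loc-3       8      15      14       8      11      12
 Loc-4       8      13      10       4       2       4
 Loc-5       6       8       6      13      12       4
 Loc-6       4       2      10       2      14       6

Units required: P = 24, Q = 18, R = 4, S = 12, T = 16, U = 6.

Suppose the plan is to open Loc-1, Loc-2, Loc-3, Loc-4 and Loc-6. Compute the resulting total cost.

Each sensor cluster is assigned to its cheapest site among the open ones.
{Loc-1, Loc-2, Loc-3, Loc-4, Loc-6}: P→Loc-6 4·24=96, Q→Loc-6 2·18=36, R→Loc-1 4·4=16, S→Loc-6 2·12=24, T→Loc-4 2·16=32, U→Loc-4 4·6=24. Service 228; fixed 174; total 402.

Total cost: 402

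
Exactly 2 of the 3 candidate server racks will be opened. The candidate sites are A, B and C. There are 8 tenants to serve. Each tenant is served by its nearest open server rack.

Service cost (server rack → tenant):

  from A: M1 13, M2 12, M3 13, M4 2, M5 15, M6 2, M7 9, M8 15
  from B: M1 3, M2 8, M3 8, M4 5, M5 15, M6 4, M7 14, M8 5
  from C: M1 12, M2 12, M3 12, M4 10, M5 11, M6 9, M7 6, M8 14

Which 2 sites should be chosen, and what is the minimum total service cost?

Choose B and C; total service cost 50.

With exactly 2 open, each tenant uses its cheapest among the chosen.
{B, C}: M1→B 3, M2→B 8, M3→B 8, M4→B 5, M5→C 11, M6→B 4, M7→C 6, M8→B 5. Service cost 50.
{A, B}: service cost 52
{A, C}: service cost 71
Among all 3 size-2 choices, {B, C} is lowest.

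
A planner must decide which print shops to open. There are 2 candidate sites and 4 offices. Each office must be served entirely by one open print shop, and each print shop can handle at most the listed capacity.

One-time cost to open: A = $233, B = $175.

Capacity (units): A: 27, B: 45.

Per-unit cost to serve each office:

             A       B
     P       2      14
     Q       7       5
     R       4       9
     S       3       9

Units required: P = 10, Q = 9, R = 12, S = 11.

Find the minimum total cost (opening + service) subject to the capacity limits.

Minimum total cost: 567

Open {B}: P→B 14·10=140, Q→B 5·9=45, R→B 9·12=108, S→B 9·11=99.
Loads: B carries 42/45. Service 392; fixed 175; total 567.
Next best feasible plan costs 614.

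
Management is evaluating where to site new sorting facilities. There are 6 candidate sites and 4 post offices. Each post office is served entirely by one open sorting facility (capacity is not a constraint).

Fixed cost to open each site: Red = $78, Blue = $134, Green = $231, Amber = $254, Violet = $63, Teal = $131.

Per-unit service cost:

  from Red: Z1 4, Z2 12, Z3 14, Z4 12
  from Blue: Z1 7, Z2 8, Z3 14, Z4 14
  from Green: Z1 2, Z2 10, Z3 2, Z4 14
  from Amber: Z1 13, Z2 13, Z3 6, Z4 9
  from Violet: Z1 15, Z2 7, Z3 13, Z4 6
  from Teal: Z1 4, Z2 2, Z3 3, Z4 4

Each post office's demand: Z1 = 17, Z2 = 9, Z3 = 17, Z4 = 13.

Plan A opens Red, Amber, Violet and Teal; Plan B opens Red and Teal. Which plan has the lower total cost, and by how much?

Plan A: {Red, Amber, Violet, Teal}: Z1→Red 4·17=68, Z2→Teal 2·9=18, Z3→Teal 3·17=51, Z4→Teal 4·13=52. Service 189; fixed 526; total 715.
Plan B: {Red, Teal}: Z1→Red 4·17=68, Z2→Teal 2·9=18, Z3→Teal 3·17=51, Z4→Teal 4·13=52. Service 189; fixed 209; total 398.
Difference: |715 − 398| = 317.

Plan B is cheaper by 317.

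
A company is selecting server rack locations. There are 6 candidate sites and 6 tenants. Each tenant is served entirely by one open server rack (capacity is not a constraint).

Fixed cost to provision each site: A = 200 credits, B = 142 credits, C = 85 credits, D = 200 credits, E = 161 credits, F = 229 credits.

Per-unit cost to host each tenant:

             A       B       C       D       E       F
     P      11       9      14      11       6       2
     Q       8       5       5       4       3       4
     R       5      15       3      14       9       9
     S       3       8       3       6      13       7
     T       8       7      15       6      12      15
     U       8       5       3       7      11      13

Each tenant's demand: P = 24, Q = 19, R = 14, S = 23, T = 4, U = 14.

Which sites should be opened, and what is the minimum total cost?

Open C and E; minimum total cost 648.

For any fixed open set, each tenant goes to its cheapest open site; total = fixed + service.
{C, E}: P→E 6·24=144, Q→E 3·19=57, R→C 3·14=42, S→C 3·23=69, T→E 12·4=48, U→C 3·14=42. Service 402; fixed 246; total 648.
{C, F}: service 337 + fixed 314 = 651
{B, C}: service 492 + fixed 227 = 719
{A, B, C, D, E, F}: P→F 2·24=48, Q→E 3·19=57, R→C 3·14=42, S→A 3·23=69, T→D 6·4=24, U→C 3·14=42. Service 282; fixed 1017; total 1299.
No other subset beats 648.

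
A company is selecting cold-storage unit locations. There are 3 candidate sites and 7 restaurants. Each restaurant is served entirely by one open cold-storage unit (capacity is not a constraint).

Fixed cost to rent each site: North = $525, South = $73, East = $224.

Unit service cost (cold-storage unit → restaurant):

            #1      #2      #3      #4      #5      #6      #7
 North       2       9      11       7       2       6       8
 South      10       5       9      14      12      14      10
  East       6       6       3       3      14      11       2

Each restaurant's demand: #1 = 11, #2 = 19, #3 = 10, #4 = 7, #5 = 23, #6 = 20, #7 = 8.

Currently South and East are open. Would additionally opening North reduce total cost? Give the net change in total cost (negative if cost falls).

Current service cost with {South, East}: 724.
Adding North: each restaurant re-picks its cheapest; new service cost 350, saving 374.
Extra fixed cost: 525. Net change = 525 − 374 = 151.
(Totals: 1021 → 1172.)

No — net change +151 (cost rises by 151).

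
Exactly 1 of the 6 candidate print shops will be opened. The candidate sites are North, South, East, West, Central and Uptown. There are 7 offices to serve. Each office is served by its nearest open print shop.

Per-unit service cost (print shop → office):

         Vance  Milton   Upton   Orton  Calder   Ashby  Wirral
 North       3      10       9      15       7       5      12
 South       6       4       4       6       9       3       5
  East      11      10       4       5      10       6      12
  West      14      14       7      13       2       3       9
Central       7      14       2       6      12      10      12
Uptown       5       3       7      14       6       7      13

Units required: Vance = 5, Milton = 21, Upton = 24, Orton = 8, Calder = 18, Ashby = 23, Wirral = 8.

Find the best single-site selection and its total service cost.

With exactly 1 open, each office uses its cheapest among the chosen.
{South}: Vance→South 6·5=30, Milton→South 4·21=84, Upton→South 4·24=96, Orton→South 6·8=48, Calder→South 9·18=162, Ashby→South 3·23=69, Wirral→South 5·8=40. Service cost 529.
{Uptown}: service cost 741
{West}: service cost 813
Among all 6 size-1 choices, {South} is lowest.

Choose South only; total service cost 529.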